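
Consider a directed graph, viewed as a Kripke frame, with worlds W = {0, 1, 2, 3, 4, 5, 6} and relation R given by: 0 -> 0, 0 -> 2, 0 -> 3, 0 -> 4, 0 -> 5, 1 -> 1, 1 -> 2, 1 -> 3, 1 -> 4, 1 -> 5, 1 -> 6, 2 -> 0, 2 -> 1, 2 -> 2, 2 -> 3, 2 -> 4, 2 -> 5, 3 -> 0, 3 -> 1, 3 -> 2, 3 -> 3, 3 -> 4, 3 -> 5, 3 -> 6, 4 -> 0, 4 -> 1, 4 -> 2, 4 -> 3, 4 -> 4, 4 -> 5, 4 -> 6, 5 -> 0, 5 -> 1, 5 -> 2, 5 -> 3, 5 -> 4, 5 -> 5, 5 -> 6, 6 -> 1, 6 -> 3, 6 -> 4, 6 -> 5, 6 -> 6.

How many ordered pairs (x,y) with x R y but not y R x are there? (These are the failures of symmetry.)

R is symmetric; there are no such tuples.

0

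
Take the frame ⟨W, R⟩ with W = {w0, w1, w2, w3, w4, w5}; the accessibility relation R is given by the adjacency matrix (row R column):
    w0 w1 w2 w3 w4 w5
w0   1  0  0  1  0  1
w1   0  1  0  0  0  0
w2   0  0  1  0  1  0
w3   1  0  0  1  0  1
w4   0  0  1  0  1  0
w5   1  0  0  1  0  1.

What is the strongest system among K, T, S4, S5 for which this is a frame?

S5

Reflexive (axiom T): yes — every world is R-related to itself.
Transitive (axiom 4): yes — every two-step R-path is closed by a direct edge.
Euclidean (axiom 5): yes — any two successors of a common world are R-related.
So F validates K, T, S4, S5. The strongest is S5.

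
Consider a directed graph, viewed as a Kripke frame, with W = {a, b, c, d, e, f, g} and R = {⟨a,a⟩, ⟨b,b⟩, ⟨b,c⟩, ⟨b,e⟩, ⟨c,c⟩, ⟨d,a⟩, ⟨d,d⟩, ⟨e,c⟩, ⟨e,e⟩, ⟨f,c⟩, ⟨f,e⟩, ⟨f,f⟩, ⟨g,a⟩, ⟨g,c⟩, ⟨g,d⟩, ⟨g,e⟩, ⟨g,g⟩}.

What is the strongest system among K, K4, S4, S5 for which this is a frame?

S4

Transitive (axiom 4): yes — every two-step R-path is closed by a direct edge.
Reflexive (axiom T): yes — every world is R-related to itself.
Euclidean (axiom 5): no — b R c and b R e, but not c R e.
So F validates K, K4, S4; S5 would additionally require R to be Euclidean. The strongest is S4.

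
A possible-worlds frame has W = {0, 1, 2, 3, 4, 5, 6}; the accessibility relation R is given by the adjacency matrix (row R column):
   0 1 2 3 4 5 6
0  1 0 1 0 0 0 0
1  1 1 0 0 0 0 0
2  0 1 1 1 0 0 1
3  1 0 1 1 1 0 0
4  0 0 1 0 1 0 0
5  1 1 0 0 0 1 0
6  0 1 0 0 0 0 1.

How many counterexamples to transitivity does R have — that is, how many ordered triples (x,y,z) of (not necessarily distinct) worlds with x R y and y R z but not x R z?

14

Enumerating: (0,2,1), (0,2,3), (0,2,6), (1,0,2), (2,1,0), (2,3,0), (2,3,4), (3,2,1), (3,2,6), (4,2,1), (4,2,3), (4,2,6), (5,0,2), (6,1,0).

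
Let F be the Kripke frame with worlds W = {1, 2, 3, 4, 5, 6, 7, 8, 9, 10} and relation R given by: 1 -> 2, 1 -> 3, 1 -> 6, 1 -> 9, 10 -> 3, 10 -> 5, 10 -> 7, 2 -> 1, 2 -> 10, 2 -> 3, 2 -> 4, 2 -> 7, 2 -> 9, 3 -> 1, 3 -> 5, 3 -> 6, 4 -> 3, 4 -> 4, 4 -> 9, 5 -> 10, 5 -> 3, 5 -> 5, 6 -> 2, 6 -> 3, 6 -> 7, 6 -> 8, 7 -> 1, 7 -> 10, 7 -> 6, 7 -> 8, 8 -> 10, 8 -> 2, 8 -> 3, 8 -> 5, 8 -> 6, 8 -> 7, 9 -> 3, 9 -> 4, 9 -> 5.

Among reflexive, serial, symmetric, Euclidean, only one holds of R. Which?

Reflexive: no — 1 is not related to itself.
Serial: yes — every world has a successor (e.g. 1 R 2).
Symmetric: no — 1 R 6 but not 6 R 1.
Euclidean: no — 1 R 2 and 1 R 6, but not 2 R 6.
Only serial holds.

serial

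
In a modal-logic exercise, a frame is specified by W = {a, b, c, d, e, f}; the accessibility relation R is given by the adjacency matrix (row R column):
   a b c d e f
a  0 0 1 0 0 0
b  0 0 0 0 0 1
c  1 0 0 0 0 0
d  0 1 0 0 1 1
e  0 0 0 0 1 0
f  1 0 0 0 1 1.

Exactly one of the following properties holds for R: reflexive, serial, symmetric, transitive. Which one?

Reflexive: no — a is not related to itself.
Serial: yes — every world has a successor (e.g. a R c).
Symmetric: no — b R f but not f R b.
Transitive: no — b R f and f R a, but not b R a.
Only serial holds.

serial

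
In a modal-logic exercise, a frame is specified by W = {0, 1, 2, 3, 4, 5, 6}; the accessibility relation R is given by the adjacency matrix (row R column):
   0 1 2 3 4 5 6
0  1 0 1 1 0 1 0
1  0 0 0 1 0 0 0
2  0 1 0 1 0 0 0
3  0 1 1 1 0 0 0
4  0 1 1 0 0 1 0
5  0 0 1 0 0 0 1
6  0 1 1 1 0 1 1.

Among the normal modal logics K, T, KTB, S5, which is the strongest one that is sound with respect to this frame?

Reflexive (axiom T): no — 1 is not related to itself.
Symmetric (axiom B): no — 0 R 2 but not 2 R 0.
Euclidean (axiom 5): no — 0 R 2 and 0 R 5, but not 2 R 5.
So F validates K; T would additionally require R to be reflexive. The strongest is K.

K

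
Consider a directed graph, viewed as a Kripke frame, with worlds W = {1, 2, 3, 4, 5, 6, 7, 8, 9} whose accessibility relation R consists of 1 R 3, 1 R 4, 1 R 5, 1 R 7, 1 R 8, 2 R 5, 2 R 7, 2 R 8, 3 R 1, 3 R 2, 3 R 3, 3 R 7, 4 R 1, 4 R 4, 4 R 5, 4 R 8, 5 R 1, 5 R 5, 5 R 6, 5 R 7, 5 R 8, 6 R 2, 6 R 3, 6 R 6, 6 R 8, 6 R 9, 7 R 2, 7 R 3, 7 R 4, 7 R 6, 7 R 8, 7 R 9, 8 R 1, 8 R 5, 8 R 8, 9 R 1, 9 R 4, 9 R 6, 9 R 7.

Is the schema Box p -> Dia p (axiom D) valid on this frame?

By correspondence theory, D is valid on a frame iff R is serial.
Serial: yes — every world has a successor (e.g. 1 R 3).

Yes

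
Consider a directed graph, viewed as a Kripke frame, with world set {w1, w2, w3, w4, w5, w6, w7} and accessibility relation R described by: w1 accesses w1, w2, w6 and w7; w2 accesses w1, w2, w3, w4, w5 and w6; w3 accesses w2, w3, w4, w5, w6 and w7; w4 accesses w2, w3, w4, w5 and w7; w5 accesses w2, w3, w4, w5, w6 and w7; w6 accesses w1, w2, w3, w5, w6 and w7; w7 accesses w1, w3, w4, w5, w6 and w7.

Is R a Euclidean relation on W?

Euclidean: no — w1 R w2 and w1 R w7, but not w2 R w7.

No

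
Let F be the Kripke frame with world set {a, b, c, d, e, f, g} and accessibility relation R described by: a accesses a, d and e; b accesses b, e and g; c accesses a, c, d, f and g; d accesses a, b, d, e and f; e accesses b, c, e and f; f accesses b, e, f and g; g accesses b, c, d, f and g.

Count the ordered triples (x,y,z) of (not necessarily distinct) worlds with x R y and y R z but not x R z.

Enumerating: (a,d,b), (a,d,f), (a,e,b), (a,e,c), (a,e,f), (b,e,c), (b,e,f), (b,g,c), (b,g,d), (b,g,f), (c,a,e), (c,d,b), … and 20 more.
Total: 32.

32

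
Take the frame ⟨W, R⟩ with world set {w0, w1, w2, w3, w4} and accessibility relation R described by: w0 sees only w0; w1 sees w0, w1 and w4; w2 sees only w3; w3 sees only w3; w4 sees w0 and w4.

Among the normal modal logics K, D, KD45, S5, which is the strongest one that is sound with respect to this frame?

D

Serial (axiom D): yes — every world has a successor (e.g. w0 R w0).
Euclidean (axiom 5): no — w1 R w0 and w1 R w4, but not w0 R w4.
Transitive (axiom 4): yes — every two-step R-path is closed by a direct edge.
Reflexive (axiom T): no — w2 is not related to itself.
So F validates K, D; KD45 would additionally require R to be Euclidean. The strongest is D.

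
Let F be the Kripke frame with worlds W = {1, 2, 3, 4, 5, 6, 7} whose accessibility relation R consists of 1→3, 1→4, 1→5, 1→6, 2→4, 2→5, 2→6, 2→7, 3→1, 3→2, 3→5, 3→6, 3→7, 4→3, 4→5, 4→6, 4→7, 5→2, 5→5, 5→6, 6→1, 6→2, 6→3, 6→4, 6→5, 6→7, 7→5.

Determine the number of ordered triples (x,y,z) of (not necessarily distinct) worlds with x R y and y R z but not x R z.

37

Enumerating: (1,3,1), (1,3,2), (1,3,7), (1,4,7), (1,5,2), (1,6,1), (1,6,2), (1,6,7), (2,4,3), (2,5,2), (2,6,1), (2,6,2), … and 25 more.
Total: 37.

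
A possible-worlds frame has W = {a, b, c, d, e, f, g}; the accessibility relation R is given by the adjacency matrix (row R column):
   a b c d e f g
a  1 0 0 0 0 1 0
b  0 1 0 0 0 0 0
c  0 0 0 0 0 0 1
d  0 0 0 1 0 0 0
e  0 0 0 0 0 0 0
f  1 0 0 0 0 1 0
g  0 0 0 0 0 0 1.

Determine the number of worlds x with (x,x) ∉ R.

Enumerating: c, e.

2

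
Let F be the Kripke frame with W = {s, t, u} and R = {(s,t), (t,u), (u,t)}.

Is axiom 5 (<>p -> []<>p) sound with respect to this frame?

No

The schema 5 characterises exactly the Euclidean frames.
Euclidean: no — s R t and s R t, but not t R t.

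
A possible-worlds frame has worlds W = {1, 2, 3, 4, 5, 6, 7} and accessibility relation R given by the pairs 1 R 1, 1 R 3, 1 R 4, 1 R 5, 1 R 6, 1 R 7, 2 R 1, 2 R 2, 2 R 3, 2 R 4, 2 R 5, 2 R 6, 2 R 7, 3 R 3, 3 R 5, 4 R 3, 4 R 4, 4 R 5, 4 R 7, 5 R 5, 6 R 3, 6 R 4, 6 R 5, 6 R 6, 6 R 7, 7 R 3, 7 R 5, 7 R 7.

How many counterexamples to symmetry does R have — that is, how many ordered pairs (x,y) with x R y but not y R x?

21

Enumerating: (1,3), (1,4), (1,5), (1,6), (1,7), (2,1), (2,3), (2,4), (2,5), (2,6), (2,7), (3,5), … and 9 more.
Total: 21.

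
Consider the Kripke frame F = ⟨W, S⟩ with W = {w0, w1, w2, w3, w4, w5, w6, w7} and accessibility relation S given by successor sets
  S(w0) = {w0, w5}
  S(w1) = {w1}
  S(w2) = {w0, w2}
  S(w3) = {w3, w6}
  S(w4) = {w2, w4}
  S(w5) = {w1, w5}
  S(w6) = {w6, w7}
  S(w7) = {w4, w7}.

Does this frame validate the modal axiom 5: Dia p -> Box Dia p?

By correspondence theory, 5 is valid on a frame iff S is Euclidean.
Euclidean: no — w0 S w5 and w0 S w0, but not w5 S w0.

No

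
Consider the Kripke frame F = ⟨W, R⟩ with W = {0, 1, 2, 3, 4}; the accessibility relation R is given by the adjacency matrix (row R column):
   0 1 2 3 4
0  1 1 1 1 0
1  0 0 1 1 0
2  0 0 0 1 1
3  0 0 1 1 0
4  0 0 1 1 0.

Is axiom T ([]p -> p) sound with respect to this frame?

By correspondence theory, T is valid on a frame iff R is reflexive.
Reflexive: no — 1 is not related to itself.

No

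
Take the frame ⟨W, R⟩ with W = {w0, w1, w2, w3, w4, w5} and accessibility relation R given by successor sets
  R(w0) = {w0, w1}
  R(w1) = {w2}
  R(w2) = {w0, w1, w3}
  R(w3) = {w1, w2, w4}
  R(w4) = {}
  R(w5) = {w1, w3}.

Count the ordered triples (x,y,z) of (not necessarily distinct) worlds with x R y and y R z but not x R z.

Enumerating: (w0,w1,w2), (w1,w2,w0), (w1,w2,w1), (w1,w2,w3), (w2,w1,w2), (w2,w3,w2), (w2,w3,w4), (w3,w2,w0), (w3,w2,w3), (w5,w1,w2), (w5,w3,w2), (w5,w3,w4).

12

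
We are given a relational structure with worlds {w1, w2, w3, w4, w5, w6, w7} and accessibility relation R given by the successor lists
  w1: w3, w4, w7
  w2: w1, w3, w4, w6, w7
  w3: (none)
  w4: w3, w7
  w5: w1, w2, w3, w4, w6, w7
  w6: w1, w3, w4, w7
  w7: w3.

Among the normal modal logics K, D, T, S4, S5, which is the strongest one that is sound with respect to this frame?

Serial (axiom D): no — w3 has no R-successor.
Reflexive (axiom T): no — w1 is not related to itself.
Transitive (axiom 4): yes — every two-step R-path is closed by a direct edge.
Euclidean (axiom 5): no — w1 R w3 and w1 R w4, but not w3 R w4.
So F validates K; D would additionally require R to be serial. The strongest is K.

K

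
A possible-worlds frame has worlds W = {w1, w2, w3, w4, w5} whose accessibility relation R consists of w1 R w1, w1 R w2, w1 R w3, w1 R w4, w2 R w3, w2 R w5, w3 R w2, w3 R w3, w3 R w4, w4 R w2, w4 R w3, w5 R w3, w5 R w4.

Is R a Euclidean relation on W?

No

Euclidean: no — w1 R w2 and w1 R w4, but not w2 R w4.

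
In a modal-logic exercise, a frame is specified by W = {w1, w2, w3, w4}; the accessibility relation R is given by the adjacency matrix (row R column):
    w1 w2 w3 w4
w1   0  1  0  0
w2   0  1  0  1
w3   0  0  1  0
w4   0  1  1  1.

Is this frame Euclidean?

No

Euclidean: no — w4 R w2 and w4 R w3, but not w2 R w3.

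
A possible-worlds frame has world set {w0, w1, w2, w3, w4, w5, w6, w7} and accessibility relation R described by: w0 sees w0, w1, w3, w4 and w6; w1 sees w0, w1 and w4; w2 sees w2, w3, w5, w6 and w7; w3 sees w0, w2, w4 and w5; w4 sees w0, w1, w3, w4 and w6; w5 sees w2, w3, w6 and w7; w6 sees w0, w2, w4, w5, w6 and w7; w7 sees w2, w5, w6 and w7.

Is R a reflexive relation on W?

Reflexive: no — w3 is not related to itself.

No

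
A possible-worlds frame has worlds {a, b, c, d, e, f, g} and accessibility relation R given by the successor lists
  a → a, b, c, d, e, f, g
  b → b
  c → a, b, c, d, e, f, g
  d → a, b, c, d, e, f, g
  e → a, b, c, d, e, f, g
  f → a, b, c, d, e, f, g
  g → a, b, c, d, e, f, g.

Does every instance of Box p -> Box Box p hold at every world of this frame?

By correspondence theory, 4 is valid on a frame iff R is transitive.
Transitive: yes — every two-step R-path is closed by a direct edge.

Yes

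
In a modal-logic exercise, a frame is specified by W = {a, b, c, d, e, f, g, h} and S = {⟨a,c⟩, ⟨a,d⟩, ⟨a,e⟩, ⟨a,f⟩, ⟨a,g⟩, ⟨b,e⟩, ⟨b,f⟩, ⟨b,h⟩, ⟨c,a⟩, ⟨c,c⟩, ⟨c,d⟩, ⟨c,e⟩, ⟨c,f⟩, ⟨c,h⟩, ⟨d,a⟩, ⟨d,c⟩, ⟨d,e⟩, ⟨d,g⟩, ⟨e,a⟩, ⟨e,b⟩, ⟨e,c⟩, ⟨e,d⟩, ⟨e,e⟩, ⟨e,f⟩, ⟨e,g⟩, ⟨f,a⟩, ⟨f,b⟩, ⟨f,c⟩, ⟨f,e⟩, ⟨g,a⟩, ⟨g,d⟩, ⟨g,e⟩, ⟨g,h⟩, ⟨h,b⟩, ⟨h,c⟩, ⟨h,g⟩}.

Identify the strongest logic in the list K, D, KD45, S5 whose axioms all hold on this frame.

Serial (axiom D): yes — every world has a successor (e.g. a S c).
Euclidean (axiom 5): no — a S c and a S g, but not c S g.
Transitive (axiom 4): no — a S c and c S h, but not a S h.
Reflexive (axiom T): no — a is not related to itself.
So F validates K, D; KD45 would additionally require S to be Euclidean and transitive. The strongest is D.

D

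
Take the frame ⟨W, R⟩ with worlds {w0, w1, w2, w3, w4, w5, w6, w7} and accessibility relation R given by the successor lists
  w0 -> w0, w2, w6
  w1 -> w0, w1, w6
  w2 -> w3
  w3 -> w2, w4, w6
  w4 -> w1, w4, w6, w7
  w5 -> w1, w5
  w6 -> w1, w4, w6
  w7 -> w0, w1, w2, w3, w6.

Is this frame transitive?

Transitive: no — w0 R w2 and w2 R w3, but not w0 R w3.

No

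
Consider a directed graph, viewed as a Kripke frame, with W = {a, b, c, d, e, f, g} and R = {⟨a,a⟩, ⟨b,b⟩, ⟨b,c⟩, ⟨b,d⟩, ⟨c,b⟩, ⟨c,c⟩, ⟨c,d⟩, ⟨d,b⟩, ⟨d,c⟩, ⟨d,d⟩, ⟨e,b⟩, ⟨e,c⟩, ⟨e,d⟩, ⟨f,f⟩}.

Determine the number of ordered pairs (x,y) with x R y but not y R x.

Enumerating: (e,b), (e,c), (e,d).

3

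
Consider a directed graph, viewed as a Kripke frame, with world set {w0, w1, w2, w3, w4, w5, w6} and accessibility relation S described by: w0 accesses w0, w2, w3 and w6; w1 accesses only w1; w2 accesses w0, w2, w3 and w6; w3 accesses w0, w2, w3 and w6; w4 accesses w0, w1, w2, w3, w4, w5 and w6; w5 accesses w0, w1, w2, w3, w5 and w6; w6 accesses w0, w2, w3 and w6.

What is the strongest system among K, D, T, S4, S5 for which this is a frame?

Serial (axiom D): yes — every world has a successor (e.g. w0 S w0).
Reflexive (axiom T): yes — every world is S-related to itself.
Transitive (axiom 4): yes — every two-step S-path is closed by a direct edge.
Euclidean (axiom 5): no — w4 S w0 and w4 S w1, but not w0 S w1.
So F validates K, D, T, S4; S5 would additionally require S to be Euclidean. The strongest is S4.

S4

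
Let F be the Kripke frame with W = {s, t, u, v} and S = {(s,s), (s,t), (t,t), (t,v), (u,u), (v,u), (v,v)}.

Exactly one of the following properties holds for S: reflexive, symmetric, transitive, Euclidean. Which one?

reflexive

Reflexive: yes — every world is S-related to itself.
Symmetric: no — s S t but not t S s.
Transitive: no — s S t and t S v, but not s S v.
Euclidean: no — s S t and s S s, but not t S s.
Only reflexive holds.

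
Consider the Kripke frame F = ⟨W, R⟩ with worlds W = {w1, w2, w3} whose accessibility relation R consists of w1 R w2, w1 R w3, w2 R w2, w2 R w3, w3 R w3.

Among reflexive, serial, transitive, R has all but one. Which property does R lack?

Reflexive: no — w1 is not related to itself.
Serial: yes — every world has a successor (e.g. w1 R w2).
Transitive: yes — every two-step R-path is closed by a direct edge.
Only reflexive fails.

reflexive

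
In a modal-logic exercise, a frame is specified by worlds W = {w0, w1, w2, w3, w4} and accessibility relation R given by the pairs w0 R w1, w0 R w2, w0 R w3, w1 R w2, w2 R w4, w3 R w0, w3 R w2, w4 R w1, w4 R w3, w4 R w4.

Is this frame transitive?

No

Transitive: no — w0 R w2 and w2 R w4, but not w0 R w4.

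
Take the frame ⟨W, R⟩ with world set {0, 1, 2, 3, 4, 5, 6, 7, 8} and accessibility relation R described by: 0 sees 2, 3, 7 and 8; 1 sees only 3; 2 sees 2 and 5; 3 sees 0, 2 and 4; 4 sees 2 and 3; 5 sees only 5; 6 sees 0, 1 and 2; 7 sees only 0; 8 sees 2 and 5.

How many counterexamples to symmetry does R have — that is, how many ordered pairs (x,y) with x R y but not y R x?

11

Enumerating: (0,2), (0,8), (1,3), (2,5), (3,2), (4,2), (6,0), (6,1), (6,2), (8,2), (8,5).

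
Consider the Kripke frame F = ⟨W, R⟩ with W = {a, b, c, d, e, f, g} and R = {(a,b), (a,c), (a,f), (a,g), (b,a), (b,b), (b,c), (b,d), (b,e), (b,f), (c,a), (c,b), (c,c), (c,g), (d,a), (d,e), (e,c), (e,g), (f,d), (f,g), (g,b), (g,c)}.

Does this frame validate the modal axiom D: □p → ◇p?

Axiom D corresponds to the accessibility relation being serial.
Serial: yes — every world has a successor (e.g. a R b).

Yes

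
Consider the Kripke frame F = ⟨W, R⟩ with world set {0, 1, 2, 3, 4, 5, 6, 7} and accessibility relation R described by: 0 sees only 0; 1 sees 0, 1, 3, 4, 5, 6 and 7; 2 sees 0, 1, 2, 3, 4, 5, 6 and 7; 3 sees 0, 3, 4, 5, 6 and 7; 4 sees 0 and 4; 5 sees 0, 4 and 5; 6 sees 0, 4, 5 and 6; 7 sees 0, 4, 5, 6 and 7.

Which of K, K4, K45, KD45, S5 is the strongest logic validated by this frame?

K4

Transitive (axiom 4): yes — every two-step R-path is closed by a direct edge.
Euclidean (axiom 5): no — 1 R 0 and 1 R 3, but not 0 R 3.
Serial (axiom D): yes — every world has a successor (e.g. 0 R 0).
Reflexive (axiom T): yes — every world is R-related to itself.
So F validates K, K4; K45 would additionally require R to be Euclidean. The strongest is K4.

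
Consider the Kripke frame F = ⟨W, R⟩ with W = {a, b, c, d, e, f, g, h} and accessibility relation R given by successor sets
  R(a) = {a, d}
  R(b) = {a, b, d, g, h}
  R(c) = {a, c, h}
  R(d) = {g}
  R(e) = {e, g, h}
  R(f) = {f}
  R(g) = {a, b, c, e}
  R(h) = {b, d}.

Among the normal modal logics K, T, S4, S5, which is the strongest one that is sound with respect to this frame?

Reflexive (axiom T): no — d is not related to itself.
Transitive (axiom 4): no — a R d and d R g, but not a R g.
Euclidean (axiom 5): no — b R a and b R g, but not a R g.
So F validates K; T would additionally require R to be reflexive. The strongest is K.

K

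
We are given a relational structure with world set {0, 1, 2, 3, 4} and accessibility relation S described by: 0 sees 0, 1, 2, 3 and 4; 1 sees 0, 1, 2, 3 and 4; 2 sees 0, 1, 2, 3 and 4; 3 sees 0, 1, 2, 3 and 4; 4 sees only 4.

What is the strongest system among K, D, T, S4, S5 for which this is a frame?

S4

Serial (axiom D): yes — every world has a successor (e.g. 0 S 0).
Reflexive (axiom T): yes — every world is S-related to itself.
Transitive (axiom 4): yes — every two-step S-path is closed by a direct edge.
Euclidean (axiom 5): no — 0 S 4 and 0 S 1, but not 4 S 1.
So F validates K, D, T, S4; S5 would additionally require S to be Euclidean. The strongest is S4.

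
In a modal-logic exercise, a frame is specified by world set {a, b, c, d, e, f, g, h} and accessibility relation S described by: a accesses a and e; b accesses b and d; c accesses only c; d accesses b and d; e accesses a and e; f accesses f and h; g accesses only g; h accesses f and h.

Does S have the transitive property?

Yes

Transitive: yes — every two-step S-path is closed by a direct edge.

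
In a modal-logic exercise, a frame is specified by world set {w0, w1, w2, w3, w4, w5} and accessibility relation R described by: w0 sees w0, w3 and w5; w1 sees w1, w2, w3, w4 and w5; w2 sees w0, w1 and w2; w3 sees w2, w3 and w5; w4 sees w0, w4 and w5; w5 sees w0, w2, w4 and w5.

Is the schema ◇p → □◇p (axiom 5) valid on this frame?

By correspondence theory, 5 is valid on a frame iff R is Euclidean.
Euclidean: no — w0 R w5 and w0 R w3, but not w5 R w3.

No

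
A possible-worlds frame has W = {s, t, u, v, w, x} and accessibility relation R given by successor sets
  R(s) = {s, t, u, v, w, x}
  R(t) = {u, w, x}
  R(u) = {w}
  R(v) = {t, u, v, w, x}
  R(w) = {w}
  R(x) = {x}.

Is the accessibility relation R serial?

Yes

Serial: yes — every world has a successor (e.g. s R s).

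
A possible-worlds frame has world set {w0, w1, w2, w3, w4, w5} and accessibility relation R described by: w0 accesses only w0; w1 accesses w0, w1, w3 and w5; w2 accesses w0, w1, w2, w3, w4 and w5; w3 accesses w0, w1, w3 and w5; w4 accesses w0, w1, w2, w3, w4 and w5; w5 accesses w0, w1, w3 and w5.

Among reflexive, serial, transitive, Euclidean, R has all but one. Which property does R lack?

Reflexive: yes — every world is R-related to itself.
Serial: yes — every world has a successor (e.g. w0 R w0).
Transitive: yes — every two-step R-path is closed by a direct edge.
Euclidean: no — w1 R w0 and w1 R w3, but not w0 R w3.
Only Euclidean fails.

Euclidean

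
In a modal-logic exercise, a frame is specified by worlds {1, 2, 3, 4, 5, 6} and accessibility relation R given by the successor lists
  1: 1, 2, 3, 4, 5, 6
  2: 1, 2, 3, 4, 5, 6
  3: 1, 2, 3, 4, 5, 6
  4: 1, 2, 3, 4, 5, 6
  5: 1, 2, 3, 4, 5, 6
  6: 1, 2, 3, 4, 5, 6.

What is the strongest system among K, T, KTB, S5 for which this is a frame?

Reflexive (axiom T): yes — every world is R-related to itself.
Symmetric (axiom B): yes — every pair in R has its reverse in R.
Euclidean (axiom 5): yes — any two successors of a common world are R-related.
So F validates K, T, KTB, S5. The strongest is S5.

S5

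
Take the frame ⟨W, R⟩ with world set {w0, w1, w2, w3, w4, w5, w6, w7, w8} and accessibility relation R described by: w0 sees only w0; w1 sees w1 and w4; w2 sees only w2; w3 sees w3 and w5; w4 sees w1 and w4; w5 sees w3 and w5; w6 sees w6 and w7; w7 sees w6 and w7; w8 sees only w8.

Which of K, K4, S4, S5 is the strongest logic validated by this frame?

S5

Transitive (axiom 4): yes — every two-step R-path is closed by a direct edge.
Reflexive (axiom T): yes — every world is R-related to itself.
Euclidean (axiom 5): yes — any two successors of a common world are R-related.
So F validates K, K4, S4, S5. The strongest is S5.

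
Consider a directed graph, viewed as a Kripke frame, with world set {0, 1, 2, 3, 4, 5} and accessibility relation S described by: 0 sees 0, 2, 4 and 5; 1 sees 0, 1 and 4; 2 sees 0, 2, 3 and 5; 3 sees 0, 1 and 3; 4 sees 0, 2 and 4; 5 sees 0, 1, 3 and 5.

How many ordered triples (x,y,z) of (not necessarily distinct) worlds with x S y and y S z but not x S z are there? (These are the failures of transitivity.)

Enumerating: (0,2,3), (0,5,1), (0,5,3), (1,0,2), (1,0,5), (1,4,2), (2,0,4), (2,3,1), (2,5,1), (3,0,2), (3,0,4), (3,0,5), … and 7 more.
Total: 19.

19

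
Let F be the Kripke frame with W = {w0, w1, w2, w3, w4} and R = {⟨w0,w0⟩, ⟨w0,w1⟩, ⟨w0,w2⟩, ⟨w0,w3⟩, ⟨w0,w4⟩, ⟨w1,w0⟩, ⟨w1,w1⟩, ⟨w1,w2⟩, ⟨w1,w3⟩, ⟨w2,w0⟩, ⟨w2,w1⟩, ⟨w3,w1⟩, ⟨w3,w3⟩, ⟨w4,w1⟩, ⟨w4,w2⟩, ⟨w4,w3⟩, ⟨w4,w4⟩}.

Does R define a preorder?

No

Reflexive: no — w2 is not related to itself.
Transitive: no — w1 R w0 and w0 R w4, but not w1 R w4.
So R is not a preorder.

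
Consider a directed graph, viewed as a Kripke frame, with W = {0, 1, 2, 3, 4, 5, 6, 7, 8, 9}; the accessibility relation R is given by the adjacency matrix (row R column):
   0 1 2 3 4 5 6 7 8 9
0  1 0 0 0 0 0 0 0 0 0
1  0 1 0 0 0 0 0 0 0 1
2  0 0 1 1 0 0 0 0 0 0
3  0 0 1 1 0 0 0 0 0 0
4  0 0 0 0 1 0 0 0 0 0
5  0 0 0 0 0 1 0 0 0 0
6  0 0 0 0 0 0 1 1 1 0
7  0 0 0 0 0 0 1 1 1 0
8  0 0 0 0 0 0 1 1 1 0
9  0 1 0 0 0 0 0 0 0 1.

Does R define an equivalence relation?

Yes

Reflexive: yes — every world is R-related to itself.
Symmetric: yes — every pair in R has its reverse in R.
Transitive: yes — every two-step R-path is closed by a direct edge.
So R is an equivalence relation.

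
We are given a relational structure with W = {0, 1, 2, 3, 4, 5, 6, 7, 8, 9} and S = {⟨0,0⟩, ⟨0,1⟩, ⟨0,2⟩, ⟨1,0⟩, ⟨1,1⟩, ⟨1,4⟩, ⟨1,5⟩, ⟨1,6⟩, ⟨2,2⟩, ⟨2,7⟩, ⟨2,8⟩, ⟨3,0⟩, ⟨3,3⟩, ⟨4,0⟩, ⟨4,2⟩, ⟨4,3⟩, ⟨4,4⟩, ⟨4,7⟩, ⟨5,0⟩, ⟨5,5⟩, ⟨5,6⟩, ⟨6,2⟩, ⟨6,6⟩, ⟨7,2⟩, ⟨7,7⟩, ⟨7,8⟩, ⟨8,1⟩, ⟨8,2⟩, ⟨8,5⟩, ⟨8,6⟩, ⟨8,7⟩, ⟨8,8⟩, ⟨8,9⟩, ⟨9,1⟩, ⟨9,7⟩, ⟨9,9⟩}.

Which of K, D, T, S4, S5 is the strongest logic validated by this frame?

Serial (axiom D): yes — every world has a successor (e.g. 0 S 0).
Reflexive (axiom T): yes — every world is S-related to itself.
Transitive (axiom 4): no — 0 S 1 and 1 S 4, but not 0 S 4.
Euclidean (axiom 5): no — 0 S 1 and 0 S 2, but not 1 S 2.
So F validates K, D, T; S4 would additionally require S to be transitive. The strongest is T.

T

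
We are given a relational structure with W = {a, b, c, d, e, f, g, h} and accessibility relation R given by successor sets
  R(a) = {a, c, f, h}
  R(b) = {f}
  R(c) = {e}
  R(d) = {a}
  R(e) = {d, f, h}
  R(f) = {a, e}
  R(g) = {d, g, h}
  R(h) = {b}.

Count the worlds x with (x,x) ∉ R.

6

Enumerating: b, c, d, e, f, h.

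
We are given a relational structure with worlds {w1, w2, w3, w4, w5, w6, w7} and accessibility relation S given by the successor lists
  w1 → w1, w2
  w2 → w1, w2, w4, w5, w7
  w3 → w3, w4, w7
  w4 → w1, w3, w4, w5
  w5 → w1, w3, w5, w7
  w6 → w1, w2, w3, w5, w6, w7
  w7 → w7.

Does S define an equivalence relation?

No

Reflexive: yes — every world is S-related to itself.
Symmetric: no — w2 S w4 but not w4 S w2.
Transitive: no — w1 S w2 and w2 S w4, but not w1 S w4.
So S is not an equivalence relation.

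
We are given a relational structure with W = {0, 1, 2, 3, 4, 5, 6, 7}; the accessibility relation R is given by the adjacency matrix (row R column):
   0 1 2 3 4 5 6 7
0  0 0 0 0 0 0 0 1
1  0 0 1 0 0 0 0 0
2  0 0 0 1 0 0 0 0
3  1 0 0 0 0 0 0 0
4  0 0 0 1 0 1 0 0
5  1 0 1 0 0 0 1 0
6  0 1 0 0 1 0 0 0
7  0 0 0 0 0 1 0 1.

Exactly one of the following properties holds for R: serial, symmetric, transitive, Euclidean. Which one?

serial

Serial: yes — every world has a successor (e.g. 0 R 7).
Symmetric: no — 0 R 7 but not 7 R 0.
Transitive: no — 0 R 7 and 7 R 5, but not 0 R 5.
Euclidean: no — 4 R 3 and 4 R 5, but not 3 R 5.
Only serial holds.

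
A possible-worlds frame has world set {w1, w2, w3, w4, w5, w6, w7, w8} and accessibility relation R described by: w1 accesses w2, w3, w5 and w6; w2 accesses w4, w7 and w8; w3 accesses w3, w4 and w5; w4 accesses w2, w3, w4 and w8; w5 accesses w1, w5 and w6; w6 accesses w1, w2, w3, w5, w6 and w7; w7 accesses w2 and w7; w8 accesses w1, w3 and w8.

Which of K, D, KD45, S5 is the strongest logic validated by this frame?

D

Serial (axiom D): yes — every world has a successor (e.g. w1 R w2).
Euclidean (axiom 5): no — w1 R w2 and w1 R w3, but not w2 R w3.
Transitive (axiom 4): no — w1 R w2 and w2 R w4, but not w1 R w4.
Reflexive (axiom T): no — w1 is not related to itself.
So F validates K, D; KD45 would additionally require R to be Euclidean and transitive. The strongest is D.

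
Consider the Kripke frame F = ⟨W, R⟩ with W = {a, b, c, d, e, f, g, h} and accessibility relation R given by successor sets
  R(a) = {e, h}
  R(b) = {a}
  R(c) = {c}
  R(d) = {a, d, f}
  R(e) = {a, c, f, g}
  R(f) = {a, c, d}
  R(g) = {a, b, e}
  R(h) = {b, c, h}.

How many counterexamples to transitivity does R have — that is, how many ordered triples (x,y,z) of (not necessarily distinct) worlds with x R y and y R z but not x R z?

Enumerating: (a,e,a), (a,e,c), (a,e,f), (a,e,g), (a,h,b), (a,h,c), (b,a,e), (b,a,h), (d,a,e), (d,a,h), (d,f,c), (e,a,e), … and 12 more.
Total: 24.

24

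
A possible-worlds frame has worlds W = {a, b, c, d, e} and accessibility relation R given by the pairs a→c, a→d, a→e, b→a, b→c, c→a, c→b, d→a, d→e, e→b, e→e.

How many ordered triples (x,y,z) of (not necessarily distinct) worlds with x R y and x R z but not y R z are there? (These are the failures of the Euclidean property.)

Enumerating: (a,c,c), (a,c,d), (a,c,e), (a,d,c), (a,d,d), (a,e,c), (a,e,d), (b,a,a), (b,c,c), (c,a,a), (c,a,b), (c,b,b), (d,a,a), (d,e,a), (e,b,b), (e,b,e).

16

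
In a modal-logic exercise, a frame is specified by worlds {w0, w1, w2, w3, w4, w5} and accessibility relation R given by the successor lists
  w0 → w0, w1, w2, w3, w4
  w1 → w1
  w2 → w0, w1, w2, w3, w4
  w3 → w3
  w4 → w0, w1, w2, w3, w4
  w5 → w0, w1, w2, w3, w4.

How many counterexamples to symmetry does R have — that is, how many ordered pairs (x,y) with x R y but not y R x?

11

Enumerating: (w0,w1), (w0,w3), (w2,w1), (w2,w3), (w4,w1), (w4,w3), (w5,w0), (w5,w1), (w5,w2), (w5,w3), (w5,w4).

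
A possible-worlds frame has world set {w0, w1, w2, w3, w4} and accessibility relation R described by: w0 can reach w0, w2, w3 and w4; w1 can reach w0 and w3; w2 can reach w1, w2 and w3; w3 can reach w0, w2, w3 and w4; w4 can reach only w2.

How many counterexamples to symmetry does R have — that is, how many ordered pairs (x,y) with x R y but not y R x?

Enumerating: (w0,w2), (w0,w4), (w1,w0), (w1,w3), (w2,w1), (w3,w4), (w4,w2).

7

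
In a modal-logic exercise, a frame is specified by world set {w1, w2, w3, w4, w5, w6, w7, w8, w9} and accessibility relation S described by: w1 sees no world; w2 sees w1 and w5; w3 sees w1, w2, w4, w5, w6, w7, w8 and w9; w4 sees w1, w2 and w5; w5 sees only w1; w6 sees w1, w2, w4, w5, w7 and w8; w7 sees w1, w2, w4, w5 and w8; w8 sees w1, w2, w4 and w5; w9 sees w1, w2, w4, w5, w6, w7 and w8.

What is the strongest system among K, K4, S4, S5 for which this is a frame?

K4

Transitive (axiom 4): yes — every two-step S-path is closed by a direct edge.
Reflexive (axiom T): no — w1 is not related to itself.
Euclidean (axiom 5): no — w2 S w1 and w2 S w5, but not w1 S w5.
So F validates K, K4; S4 would additionally require S to be reflexive. The strongest is K4.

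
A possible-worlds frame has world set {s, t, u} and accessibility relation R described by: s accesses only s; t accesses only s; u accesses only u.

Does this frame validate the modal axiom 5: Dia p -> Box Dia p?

The schema 5 characterises exactly the Euclidean frames.
Euclidean: yes — any two successors of a common world are R-related.

Yes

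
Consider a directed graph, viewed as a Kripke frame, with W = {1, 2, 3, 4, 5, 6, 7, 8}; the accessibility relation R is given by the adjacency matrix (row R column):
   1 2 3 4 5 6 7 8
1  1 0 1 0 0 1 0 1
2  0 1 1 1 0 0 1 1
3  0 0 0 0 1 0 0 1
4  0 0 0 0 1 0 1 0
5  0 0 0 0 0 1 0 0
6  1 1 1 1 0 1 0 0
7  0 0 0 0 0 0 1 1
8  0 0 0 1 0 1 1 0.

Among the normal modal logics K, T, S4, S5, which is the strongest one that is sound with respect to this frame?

Reflexive (axiom T): no — 3 is not related to itself.
Transitive (axiom 4): no — 1 R 3 and 3 R 5, but not 1 R 5.
Euclidean (axiom 5): no — 1 R 3 and 1 R 6, but not 3 R 6.
So F validates K; T would additionally require R to be reflexive. The strongest is K.

K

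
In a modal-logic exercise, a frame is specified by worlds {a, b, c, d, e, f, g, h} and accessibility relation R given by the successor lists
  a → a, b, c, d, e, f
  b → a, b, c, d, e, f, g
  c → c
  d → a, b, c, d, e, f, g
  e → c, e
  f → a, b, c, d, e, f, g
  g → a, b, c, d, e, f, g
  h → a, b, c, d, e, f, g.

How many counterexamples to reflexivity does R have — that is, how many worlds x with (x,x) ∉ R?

1

Enumerating: h.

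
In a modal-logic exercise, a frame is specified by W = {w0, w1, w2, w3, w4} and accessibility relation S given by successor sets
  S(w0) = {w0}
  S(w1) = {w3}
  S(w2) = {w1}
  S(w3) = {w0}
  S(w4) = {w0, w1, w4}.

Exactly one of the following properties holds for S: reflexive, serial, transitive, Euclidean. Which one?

Reflexive: no — w1 is not related to itself.
Serial: yes — every world has a successor (e.g. w0 S w0).
Transitive: no — w1 S w3 and w3 S w0, but not w1 S w0.
Euclidean: no — w4 S w0 and w4 S w1, but not w0 S w1.
Only serial holds.

serial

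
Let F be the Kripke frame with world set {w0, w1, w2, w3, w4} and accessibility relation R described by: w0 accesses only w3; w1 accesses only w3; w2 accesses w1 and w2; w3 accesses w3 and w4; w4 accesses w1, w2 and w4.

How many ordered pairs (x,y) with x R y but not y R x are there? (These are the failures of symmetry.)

Enumerating: (w0,w3), (w1,w3), (w2,w1), (w3,w4), (w4,w1), (w4,w2).

6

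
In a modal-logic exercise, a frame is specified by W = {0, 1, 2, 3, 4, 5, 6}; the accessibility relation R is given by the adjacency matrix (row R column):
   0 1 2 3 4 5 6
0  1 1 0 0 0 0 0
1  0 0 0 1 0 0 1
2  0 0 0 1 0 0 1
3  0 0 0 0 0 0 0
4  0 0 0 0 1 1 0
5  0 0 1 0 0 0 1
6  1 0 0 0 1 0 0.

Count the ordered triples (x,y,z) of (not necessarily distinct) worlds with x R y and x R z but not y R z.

Enumerating: (0,1,0), (0,1,1), (1,3,3), (1,3,6), (1,6,3), (1,6,6), (2,3,3), (2,3,6), (2,6,3), (2,6,6), (4,5,4), (4,5,5), (5,2,2), (5,6,2), (5,6,6), (6,0,4), (6,4,0).

17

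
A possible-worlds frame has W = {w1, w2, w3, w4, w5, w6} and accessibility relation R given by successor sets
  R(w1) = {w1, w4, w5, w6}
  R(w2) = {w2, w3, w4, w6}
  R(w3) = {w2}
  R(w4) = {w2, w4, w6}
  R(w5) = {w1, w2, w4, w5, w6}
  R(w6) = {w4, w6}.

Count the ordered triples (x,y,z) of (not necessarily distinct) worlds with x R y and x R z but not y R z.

19

Enumerating: (w1,w4,w1), (w1,w4,w5), (w1,w6,w1), (w1,w6,w5), (w2,w3,w3), (w2,w3,w4), (w2,w3,w6), (w2,w4,w3), (w2,w6,w2), (w2,w6,w3), (w4,w6,w2), (w5,w1,w2), … and 7 more.
Total: 19.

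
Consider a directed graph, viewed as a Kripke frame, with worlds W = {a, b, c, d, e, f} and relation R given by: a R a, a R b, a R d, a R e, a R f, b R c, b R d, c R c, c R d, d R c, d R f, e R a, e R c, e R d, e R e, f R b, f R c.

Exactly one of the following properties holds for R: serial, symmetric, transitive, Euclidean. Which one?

Serial: yes — every world has a successor (e.g. a R a).
Symmetric: no — a R b but not b R a.
Transitive: no — a R b and b R c, but not a R c.
Euclidean: no — a R b and a R e, but not b R e.
Only serial holds.

serial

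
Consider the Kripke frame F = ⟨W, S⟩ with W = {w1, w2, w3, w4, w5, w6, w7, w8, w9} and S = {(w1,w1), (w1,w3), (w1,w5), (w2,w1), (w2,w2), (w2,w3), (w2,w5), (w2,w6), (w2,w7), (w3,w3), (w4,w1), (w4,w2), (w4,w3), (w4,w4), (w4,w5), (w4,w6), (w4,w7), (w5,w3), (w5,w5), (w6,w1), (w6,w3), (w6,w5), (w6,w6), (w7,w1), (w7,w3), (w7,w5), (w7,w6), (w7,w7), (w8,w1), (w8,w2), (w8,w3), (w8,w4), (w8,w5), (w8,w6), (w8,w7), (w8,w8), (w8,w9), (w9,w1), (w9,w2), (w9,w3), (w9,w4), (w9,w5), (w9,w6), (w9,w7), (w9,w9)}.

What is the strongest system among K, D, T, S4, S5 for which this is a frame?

S4

Serial (axiom D): yes — every world has a successor (e.g. w1 S w1).
Reflexive (axiom T): yes — every world is S-related to itself.
Transitive (axiom 4): yes — every two-step S-path is closed by a direct edge.
Euclidean (axiom 5): no — w1 S w3 and w1 S w5, but not w3 S w5.
So F validates K, D, T, S4; S5 would additionally require S to be Euclidean. The strongest is S4.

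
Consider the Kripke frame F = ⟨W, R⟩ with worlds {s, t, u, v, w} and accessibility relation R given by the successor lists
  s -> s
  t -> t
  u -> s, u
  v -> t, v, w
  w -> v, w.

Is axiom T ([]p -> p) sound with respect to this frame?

By correspondence theory, T is valid on a frame iff R is reflexive.
Reflexive: yes — every world is R-related to itself.

Yes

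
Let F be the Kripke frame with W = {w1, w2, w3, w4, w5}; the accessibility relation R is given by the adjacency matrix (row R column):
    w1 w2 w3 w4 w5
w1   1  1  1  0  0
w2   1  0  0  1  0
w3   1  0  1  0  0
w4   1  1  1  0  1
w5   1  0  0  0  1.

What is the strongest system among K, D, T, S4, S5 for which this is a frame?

Serial (axiom D): yes — every world has a successor (e.g. w1 R w1).
Reflexive (axiom T): no — w2 is not related to itself.
Transitive (axiom 4): no — w1 R w2 and w2 R w4, but not w1 R w4.
Euclidean (axiom 5): no — w1 R w2 and w1 R w3, but not w2 R w3.
So F validates K, D; T would additionally require R to be reflexive. The strongest is D.

D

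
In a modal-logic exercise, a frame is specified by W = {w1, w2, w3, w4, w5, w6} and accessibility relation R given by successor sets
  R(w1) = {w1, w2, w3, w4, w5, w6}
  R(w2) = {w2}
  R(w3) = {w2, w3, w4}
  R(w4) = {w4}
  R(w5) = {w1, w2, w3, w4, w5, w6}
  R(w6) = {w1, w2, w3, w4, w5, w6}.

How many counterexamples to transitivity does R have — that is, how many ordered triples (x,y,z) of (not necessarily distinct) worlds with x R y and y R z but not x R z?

R is transitive; there are no such tuples.

0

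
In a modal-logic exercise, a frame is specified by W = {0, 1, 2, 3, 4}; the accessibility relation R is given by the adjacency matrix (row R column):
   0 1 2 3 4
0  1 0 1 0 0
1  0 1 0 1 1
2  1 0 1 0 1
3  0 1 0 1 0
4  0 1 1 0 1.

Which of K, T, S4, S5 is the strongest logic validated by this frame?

Reflexive (axiom T): yes — every world is R-related to itself.
Transitive (axiom 4): no — 0 R 2 and 2 R 4, but not 0 R 4.
Euclidean (axiom 5): no — 1 R 3 and 1 R 4, but not 3 R 4.
So F validates K, T; S4 would additionally require R to be transitive. The strongest is T.

T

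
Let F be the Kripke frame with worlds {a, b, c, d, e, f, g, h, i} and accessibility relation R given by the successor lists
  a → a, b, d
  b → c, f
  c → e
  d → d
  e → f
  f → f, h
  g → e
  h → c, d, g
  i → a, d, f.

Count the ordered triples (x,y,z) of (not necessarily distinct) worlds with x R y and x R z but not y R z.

25

Enumerating: (a,b,a), (a,b,b), (a,b,d), (a,d,a), (a,d,b), (b,c,c), (b,c,f), (b,f,c), (c,e,e), (f,h,f), (f,h,h), (g,e,e), … and 13 more.
Total: 25.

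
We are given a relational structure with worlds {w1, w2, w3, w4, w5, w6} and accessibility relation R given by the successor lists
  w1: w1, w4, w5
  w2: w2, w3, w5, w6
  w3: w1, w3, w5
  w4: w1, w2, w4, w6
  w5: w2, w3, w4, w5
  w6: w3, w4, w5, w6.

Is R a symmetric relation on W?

Symmetric: no — w1 R w5 but not w5 R w1.

No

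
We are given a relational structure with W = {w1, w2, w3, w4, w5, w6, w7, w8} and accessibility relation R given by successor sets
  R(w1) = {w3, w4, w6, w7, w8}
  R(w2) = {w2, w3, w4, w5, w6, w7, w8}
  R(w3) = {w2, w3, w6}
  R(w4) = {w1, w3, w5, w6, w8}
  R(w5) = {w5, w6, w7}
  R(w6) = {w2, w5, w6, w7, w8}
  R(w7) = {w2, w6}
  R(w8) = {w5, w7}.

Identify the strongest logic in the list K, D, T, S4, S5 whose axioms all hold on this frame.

D

Serial (axiom D): yes — every world has a successor (e.g. w1 R w3).
Reflexive (axiom T): no — w1 is not related to itself.
Transitive (axiom 4): no — w1 R w3 and w3 R w2, but not w1 R w2.
Euclidean (axiom 5): no — w1 R w3 and w1 R w4, but not w3 R w4.
So F validates K, D; T would additionally require R to be reflexive. The strongest is D.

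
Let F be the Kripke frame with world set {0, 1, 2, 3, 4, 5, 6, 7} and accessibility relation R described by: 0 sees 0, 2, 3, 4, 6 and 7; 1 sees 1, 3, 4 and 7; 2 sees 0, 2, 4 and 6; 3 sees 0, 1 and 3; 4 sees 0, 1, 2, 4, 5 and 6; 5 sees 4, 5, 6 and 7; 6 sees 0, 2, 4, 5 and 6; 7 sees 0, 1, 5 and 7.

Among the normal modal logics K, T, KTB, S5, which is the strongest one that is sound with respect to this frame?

KTB

Reflexive (axiom T): yes — every world is R-related to itself.
Symmetric (axiom B): yes — every pair in R has its reverse in R.
Euclidean (axiom 5): no — 0 R 2 and 0 R 3, but not 2 R 3.
So F validates K, T, KTB; S5 would additionally require R to be Euclidean. The strongest is KTB.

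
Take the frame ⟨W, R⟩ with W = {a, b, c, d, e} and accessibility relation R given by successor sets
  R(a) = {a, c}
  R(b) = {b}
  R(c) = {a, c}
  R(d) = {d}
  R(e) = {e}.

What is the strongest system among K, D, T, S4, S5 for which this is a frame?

Serial (axiom D): yes — every world has a successor (e.g. a R a).
Reflexive (axiom T): yes — every world is R-related to itself.
Transitive (axiom 4): yes — every two-step R-path is closed by a direct edge.
Euclidean (axiom 5): yes — any two successors of a common world are R-related.
So F validates K, D, T, S4, S5. The strongest is S5.

S5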